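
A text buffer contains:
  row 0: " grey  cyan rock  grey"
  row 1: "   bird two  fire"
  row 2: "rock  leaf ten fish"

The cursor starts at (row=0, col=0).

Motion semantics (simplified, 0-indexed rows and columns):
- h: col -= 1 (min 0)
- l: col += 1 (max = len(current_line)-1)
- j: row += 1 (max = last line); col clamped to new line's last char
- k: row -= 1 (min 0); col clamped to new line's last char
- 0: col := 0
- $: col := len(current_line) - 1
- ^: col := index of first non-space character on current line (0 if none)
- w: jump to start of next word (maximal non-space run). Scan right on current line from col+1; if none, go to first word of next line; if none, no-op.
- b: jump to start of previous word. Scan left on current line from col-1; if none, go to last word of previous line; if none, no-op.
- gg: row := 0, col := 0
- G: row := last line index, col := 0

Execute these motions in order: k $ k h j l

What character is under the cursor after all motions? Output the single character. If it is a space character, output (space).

After 1 (k): row=0 col=0 char='_'
After 2 ($): row=0 col=21 char='y'
After 3 (k): row=0 col=21 char='y'
After 4 (h): row=0 col=20 char='e'
After 5 (j): row=1 col=16 char='e'
After 6 (l): row=1 col=16 char='e'

Answer: e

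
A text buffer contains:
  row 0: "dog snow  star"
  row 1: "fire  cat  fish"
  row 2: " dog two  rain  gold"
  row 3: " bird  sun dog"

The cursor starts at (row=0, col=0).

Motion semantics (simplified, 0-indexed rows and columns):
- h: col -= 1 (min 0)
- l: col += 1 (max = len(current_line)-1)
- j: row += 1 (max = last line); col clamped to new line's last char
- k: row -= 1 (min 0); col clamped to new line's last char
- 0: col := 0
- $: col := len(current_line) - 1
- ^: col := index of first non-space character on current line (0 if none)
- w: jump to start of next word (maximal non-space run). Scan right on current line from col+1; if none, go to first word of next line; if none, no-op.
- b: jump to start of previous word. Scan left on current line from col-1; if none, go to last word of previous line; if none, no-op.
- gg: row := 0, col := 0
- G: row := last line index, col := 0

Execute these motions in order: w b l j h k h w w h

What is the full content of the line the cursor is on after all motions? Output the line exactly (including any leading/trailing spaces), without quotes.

Answer: dog snow  star

Derivation:
After 1 (w): row=0 col=4 char='s'
After 2 (b): row=0 col=0 char='d'
After 3 (l): row=0 col=1 char='o'
After 4 (j): row=1 col=1 char='i'
After 5 (h): row=1 col=0 char='f'
After 6 (k): row=0 col=0 char='d'
After 7 (h): row=0 col=0 char='d'
After 8 (w): row=0 col=4 char='s'
After 9 (w): row=0 col=10 char='s'
After 10 (h): row=0 col=9 char='_'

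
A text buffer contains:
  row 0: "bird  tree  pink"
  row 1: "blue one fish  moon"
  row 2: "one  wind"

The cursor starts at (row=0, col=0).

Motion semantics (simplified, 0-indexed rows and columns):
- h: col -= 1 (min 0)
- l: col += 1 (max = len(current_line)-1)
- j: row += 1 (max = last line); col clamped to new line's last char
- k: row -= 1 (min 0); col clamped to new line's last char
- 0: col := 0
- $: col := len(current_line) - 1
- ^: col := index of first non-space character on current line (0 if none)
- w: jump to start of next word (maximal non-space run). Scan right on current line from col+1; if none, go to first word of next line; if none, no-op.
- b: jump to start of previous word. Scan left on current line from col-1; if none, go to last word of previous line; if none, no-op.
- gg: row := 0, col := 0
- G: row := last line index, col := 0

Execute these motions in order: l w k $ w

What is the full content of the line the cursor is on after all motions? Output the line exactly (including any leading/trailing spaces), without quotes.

Answer: blue one fish  moon

Derivation:
After 1 (l): row=0 col=1 char='i'
After 2 (w): row=0 col=6 char='t'
After 3 (k): row=0 col=6 char='t'
After 4 ($): row=0 col=15 char='k'
After 5 (w): row=1 col=0 char='b'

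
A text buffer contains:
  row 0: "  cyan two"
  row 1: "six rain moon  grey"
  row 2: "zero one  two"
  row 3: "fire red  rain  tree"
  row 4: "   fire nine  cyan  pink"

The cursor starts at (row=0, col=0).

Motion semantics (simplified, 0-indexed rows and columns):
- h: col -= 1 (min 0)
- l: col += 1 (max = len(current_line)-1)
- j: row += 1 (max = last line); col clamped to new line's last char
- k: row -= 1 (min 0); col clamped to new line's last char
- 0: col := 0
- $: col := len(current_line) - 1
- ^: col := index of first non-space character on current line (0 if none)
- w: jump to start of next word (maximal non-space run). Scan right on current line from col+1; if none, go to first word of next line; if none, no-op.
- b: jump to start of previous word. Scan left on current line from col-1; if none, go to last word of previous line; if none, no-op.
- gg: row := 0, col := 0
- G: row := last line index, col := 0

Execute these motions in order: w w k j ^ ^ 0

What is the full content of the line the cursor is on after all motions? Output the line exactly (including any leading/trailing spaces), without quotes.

Answer: six rain moon  grey

Derivation:
After 1 (w): row=0 col=2 char='c'
After 2 (w): row=0 col=7 char='t'
After 3 (k): row=0 col=7 char='t'
After 4 (j): row=1 col=7 char='n'
After 5 (^): row=1 col=0 char='s'
After 6 (^): row=1 col=0 char='s'
After 7 (0): row=1 col=0 char='s'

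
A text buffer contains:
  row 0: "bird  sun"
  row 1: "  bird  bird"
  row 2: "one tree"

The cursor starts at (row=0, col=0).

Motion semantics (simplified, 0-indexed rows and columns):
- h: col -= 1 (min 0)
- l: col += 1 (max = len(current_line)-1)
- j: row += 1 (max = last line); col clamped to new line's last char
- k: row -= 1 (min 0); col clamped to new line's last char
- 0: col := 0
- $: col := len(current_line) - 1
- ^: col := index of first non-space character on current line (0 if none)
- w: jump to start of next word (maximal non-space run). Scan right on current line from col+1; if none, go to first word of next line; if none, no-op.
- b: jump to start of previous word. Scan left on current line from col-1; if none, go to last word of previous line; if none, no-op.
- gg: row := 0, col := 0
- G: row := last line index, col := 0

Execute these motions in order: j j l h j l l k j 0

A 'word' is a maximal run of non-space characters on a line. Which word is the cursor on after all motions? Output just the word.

After 1 (j): row=1 col=0 char='_'
After 2 (j): row=2 col=0 char='o'
After 3 (l): row=2 col=1 char='n'
After 4 (h): row=2 col=0 char='o'
After 5 (j): row=2 col=0 char='o'
After 6 (l): row=2 col=1 char='n'
After 7 (l): row=2 col=2 char='e'
After 8 (k): row=1 col=2 char='b'
After 9 (j): row=2 col=2 char='e'
After 10 (0): row=2 col=0 char='o'

Answer: one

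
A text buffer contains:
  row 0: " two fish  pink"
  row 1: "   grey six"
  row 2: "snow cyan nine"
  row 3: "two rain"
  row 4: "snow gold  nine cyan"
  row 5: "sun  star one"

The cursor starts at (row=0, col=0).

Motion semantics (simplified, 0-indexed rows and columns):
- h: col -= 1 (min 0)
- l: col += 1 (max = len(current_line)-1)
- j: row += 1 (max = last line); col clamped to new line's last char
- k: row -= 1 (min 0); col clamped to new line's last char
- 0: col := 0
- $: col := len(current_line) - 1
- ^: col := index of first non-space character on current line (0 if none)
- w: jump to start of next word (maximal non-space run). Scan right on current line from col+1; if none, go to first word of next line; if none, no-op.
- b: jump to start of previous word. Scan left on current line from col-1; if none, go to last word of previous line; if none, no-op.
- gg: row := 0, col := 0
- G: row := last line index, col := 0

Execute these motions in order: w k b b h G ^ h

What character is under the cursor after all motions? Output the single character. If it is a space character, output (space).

After 1 (w): row=0 col=1 char='t'
After 2 (k): row=0 col=1 char='t'
After 3 (b): row=0 col=1 char='t'
After 4 (b): row=0 col=1 char='t'
After 5 (h): row=0 col=0 char='_'
After 6 (G): row=5 col=0 char='s'
After 7 (^): row=5 col=0 char='s'
After 8 (h): row=5 col=0 char='s'

Answer: s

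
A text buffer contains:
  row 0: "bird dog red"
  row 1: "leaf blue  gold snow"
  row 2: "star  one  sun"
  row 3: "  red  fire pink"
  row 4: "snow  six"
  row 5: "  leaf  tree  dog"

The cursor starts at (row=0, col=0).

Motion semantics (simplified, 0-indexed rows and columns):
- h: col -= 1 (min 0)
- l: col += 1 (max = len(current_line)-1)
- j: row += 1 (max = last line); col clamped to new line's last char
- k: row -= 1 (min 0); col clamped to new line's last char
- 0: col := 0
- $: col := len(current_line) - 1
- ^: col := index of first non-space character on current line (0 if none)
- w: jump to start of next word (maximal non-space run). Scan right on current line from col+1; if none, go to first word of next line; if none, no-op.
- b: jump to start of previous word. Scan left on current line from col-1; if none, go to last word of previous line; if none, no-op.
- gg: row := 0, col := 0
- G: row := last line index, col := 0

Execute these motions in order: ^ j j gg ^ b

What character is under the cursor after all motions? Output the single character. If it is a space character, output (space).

Answer: b

Derivation:
After 1 (^): row=0 col=0 char='b'
After 2 (j): row=1 col=0 char='l'
After 3 (j): row=2 col=0 char='s'
After 4 (gg): row=0 col=0 char='b'
After 5 (^): row=0 col=0 char='b'
After 6 (b): row=0 col=0 char='b'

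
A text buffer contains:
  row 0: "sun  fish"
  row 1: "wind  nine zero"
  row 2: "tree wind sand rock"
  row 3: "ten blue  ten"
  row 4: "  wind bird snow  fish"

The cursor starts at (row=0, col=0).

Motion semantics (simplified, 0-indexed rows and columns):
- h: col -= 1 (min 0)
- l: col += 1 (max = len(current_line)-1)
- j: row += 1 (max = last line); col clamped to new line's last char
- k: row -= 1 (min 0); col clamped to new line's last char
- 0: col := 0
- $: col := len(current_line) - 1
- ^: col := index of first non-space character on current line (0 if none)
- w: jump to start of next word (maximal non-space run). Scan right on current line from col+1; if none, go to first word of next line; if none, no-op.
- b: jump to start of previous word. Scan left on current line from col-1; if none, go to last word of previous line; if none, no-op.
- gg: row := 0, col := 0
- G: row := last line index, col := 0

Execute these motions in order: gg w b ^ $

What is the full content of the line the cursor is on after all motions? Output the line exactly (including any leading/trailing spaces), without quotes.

Answer: sun  fish

Derivation:
After 1 (gg): row=0 col=0 char='s'
After 2 (w): row=0 col=5 char='f'
After 3 (b): row=0 col=0 char='s'
After 4 (^): row=0 col=0 char='s'
After 5 ($): row=0 col=8 char='h'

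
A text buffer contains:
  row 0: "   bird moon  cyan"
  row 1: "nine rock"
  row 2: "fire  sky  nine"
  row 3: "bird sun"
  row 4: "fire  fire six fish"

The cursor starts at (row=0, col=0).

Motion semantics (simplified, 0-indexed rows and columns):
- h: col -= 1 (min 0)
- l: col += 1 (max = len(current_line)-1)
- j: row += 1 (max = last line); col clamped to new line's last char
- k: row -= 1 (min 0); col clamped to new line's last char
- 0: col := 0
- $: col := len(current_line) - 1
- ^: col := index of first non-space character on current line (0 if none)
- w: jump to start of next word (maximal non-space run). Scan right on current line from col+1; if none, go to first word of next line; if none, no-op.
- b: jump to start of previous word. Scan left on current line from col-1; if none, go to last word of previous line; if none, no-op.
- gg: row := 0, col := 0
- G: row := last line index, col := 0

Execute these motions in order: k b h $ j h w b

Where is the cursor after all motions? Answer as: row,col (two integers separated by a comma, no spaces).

Answer: 1,5

Derivation:
After 1 (k): row=0 col=0 char='_'
After 2 (b): row=0 col=0 char='_'
After 3 (h): row=0 col=0 char='_'
After 4 ($): row=0 col=17 char='n'
After 5 (j): row=1 col=8 char='k'
After 6 (h): row=1 col=7 char='c'
After 7 (w): row=2 col=0 char='f'
After 8 (b): row=1 col=5 char='r'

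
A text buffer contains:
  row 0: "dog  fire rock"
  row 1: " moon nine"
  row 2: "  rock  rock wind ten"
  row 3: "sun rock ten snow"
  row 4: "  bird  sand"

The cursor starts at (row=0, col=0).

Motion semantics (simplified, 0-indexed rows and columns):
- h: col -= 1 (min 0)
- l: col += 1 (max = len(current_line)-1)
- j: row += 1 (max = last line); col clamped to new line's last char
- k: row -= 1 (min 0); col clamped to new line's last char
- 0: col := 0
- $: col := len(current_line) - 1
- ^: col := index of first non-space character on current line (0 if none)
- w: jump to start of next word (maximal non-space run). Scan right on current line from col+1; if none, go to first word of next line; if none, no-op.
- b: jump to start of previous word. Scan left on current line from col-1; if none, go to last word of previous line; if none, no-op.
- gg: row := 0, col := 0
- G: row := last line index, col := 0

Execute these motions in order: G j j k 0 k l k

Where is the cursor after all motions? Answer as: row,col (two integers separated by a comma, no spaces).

Answer: 1,1

Derivation:
After 1 (G): row=4 col=0 char='_'
After 2 (j): row=4 col=0 char='_'
After 3 (j): row=4 col=0 char='_'
After 4 (k): row=3 col=0 char='s'
After 5 (0): row=3 col=0 char='s'
After 6 (k): row=2 col=0 char='_'
After 7 (l): row=2 col=1 char='_'
After 8 (k): row=1 col=1 char='m'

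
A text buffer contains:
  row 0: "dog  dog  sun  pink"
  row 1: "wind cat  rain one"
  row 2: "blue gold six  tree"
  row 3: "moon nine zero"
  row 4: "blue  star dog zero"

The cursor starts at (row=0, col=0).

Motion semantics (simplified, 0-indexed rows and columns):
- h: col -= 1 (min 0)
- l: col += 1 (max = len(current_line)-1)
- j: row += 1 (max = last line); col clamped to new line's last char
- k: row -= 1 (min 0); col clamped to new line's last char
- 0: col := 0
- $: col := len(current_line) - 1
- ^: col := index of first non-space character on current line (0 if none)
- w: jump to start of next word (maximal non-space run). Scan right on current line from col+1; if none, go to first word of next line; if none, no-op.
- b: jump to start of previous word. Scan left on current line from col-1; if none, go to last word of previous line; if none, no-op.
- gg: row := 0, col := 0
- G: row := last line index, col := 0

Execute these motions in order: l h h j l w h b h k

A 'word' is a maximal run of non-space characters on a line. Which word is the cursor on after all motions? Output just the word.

After 1 (l): row=0 col=1 char='o'
After 2 (h): row=0 col=0 char='d'
After 3 (h): row=0 col=0 char='d'
After 4 (j): row=1 col=0 char='w'
After 5 (l): row=1 col=1 char='i'
After 6 (w): row=1 col=5 char='c'
After 7 (h): row=1 col=4 char='_'
After 8 (b): row=1 col=0 char='w'
After 9 (h): row=1 col=0 char='w'
After 10 (k): row=0 col=0 char='d'

Answer: dog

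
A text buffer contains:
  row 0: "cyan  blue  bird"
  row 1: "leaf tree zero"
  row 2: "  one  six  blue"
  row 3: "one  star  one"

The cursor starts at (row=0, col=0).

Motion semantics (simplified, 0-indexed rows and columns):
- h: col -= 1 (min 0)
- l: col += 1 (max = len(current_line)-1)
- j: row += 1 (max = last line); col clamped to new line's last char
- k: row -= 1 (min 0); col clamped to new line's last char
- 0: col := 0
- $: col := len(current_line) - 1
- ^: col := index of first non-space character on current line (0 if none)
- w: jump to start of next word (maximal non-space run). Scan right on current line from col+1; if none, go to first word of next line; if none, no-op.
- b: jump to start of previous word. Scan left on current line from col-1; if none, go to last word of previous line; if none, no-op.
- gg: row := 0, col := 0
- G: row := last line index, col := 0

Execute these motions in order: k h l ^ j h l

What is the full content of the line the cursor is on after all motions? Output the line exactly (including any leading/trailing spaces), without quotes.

Answer: leaf tree zero

Derivation:
After 1 (k): row=0 col=0 char='c'
After 2 (h): row=0 col=0 char='c'
After 3 (l): row=0 col=1 char='y'
After 4 (^): row=0 col=0 char='c'
After 5 (j): row=1 col=0 char='l'
After 6 (h): row=1 col=0 char='l'
After 7 (l): row=1 col=1 char='e'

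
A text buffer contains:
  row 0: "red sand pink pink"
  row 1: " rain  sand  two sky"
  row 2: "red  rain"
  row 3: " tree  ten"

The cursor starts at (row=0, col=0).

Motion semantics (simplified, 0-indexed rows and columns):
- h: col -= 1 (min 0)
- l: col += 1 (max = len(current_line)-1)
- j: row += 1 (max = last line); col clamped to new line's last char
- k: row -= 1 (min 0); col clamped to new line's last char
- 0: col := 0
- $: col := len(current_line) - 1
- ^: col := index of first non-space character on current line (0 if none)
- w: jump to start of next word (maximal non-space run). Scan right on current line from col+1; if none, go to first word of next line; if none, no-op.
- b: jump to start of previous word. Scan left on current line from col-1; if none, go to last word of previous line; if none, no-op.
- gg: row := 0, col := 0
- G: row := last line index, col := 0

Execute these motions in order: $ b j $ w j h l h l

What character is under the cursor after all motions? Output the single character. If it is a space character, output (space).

Answer: t

Derivation:
After 1 ($): row=0 col=17 char='k'
After 2 (b): row=0 col=14 char='p'
After 3 (j): row=1 col=14 char='w'
After 4 ($): row=1 col=19 char='y'
After 5 (w): row=2 col=0 char='r'
After 6 (j): row=3 col=0 char='_'
After 7 (h): row=3 col=0 char='_'
After 8 (l): row=3 col=1 char='t'
After 9 (h): row=3 col=0 char='_'
After 10 (l): row=3 col=1 char='t'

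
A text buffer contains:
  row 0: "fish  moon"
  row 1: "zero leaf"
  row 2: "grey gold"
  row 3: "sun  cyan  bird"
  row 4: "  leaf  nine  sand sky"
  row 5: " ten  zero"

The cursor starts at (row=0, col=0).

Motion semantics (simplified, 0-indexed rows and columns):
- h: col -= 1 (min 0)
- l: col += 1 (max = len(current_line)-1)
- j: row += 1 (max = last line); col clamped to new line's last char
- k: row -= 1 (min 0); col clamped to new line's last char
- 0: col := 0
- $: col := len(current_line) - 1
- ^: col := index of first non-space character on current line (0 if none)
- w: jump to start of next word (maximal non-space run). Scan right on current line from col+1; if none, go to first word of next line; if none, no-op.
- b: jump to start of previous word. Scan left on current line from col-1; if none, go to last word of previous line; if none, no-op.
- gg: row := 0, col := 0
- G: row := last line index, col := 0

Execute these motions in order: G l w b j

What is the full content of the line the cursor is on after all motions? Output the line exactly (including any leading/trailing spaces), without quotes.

After 1 (G): row=5 col=0 char='_'
After 2 (l): row=5 col=1 char='t'
After 3 (w): row=5 col=6 char='z'
After 4 (b): row=5 col=1 char='t'
After 5 (j): row=5 col=1 char='t'

Answer:  ten  zero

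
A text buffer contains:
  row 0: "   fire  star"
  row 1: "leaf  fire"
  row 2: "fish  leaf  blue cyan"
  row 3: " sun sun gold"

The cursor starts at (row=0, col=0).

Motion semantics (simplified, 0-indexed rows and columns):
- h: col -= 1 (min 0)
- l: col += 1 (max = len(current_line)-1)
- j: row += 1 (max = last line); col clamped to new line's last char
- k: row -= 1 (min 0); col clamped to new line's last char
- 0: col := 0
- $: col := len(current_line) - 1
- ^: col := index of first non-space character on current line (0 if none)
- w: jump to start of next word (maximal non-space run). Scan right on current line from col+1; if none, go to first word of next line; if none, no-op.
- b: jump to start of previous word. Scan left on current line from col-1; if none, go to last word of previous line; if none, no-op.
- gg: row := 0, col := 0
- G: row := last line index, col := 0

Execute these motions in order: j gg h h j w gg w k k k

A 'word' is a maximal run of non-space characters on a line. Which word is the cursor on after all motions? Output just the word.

After 1 (j): row=1 col=0 char='l'
After 2 (gg): row=0 col=0 char='_'
After 3 (h): row=0 col=0 char='_'
After 4 (h): row=0 col=0 char='_'
After 5 (j): row=1 col=0 char='l'
After 6 (w): row=1 col=6 char='f'
After 7 (gg): row=0 col=0 char='_'
After 8 (w): row=0 col=3 char='f'
After 9 (k): row=0 col=3 char='f'
After 10 (k): row=0 col=3 char='f'
After 11 (k): row=0 col=3 char='f'

Answer: fire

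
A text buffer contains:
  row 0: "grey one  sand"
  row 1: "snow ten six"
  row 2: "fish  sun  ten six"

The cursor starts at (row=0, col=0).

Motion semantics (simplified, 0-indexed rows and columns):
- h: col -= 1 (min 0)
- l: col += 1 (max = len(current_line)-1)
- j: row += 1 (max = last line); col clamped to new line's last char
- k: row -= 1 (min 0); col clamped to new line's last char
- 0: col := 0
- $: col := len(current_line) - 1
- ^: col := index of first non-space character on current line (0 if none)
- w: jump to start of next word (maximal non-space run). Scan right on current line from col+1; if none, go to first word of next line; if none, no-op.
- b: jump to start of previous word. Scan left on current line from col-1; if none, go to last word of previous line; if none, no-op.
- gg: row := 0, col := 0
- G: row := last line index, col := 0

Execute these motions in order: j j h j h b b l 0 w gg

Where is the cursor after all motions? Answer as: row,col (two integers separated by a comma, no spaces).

After 1 (j): row=1 col=0 char='s'
After 2 (j): row=2 col=0 char='f'
After 3 (h): row=2 col=0 char='f'
After 4 (j): row=2 col=0 char='f'
After 5 (h): row=2 col=0 char='f'
After 6 (b): row=1 col=9 char='s'
After 7 (b): row=1 col=5 char='t'
After 8 (l): row=1 col=6 char='e'
After 9 (0): row=1 col=0 char='s'
After 10 (w): row=1 col=5 char='t'
After 11 (gg): row=0 col=0 char='g'

Answer: 0,0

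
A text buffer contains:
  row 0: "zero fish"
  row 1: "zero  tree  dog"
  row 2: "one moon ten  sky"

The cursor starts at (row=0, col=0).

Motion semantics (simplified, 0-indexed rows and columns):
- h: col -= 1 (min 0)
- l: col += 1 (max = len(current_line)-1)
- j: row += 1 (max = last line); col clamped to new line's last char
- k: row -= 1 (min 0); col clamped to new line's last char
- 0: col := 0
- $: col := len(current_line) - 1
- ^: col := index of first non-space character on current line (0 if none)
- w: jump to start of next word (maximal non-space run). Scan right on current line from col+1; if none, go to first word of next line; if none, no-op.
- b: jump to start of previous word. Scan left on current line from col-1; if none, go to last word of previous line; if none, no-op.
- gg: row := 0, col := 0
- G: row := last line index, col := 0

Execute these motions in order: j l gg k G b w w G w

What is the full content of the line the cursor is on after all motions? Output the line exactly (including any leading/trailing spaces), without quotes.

Answer: one moon ten  sky

Derivation:
After 1 (j): row=1 col=0 char='z'
After 2 (l): row=1 col=1 char='e'
After 3 (gg): row=0 col=0 char='z'
After 4 (k): row=0 col=0 char='z'
After 5 (G): row=2 col=0 char='o'
After 6 (b): row=1 col=12 char='d'
After 7 (w): row=2 col=0 char='o'
After 8 (w): row=2 col=4 char='m'
After 9 (G): row=2 col=0 char='o'
After 10 (w): row=2 col=4 char='m'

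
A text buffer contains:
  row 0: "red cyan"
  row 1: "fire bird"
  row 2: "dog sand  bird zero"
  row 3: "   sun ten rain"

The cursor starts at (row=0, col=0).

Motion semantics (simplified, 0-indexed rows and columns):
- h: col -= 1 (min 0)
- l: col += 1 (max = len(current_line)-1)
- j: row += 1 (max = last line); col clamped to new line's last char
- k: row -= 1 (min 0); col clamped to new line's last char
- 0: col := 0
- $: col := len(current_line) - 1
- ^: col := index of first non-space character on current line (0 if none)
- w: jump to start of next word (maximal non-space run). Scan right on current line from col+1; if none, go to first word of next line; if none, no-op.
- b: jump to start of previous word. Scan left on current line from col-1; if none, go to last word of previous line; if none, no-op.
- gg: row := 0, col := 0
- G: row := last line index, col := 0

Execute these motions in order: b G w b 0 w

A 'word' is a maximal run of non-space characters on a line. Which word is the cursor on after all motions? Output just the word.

Answer: sand

Derivation:
After 1 (b): row=0 col=0 char='r'
After 2 (G): row=3 col=0 char='_'
After 3 (w): row=3 col=3 char='s'
After 4 (b): row=2 col=15 char='z'
After 5 (0): row=2 col=0 char='d'
After 6 (w): row=2 col=4 char='s'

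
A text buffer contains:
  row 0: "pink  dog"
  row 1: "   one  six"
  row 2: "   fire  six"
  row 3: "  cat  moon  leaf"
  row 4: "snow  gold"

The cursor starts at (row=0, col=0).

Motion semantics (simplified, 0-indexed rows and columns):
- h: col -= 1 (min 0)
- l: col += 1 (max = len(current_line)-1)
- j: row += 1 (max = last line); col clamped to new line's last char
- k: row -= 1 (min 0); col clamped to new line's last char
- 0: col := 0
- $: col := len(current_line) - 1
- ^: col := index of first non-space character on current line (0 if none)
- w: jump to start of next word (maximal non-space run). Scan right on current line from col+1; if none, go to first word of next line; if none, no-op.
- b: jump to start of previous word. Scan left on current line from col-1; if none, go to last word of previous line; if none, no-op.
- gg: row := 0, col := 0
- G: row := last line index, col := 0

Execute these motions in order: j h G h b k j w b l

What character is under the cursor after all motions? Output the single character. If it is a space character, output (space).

Answer: o

Derivation:
After 1 (j): row=1 col=0 char='_'
After 2 (h): row=1 col=0 char='_'
After 3 (G): row=4 col=0 char='s'
After 4 (h): row=4 col=0 char='s'
After 5 (b): row=3 col=13 char='l'
After 6 (k): row=2 col=11 char='x'
After 7 (j): row=3 col=11 char='_'
After 8 (w): row=3 col=13 char='l'
After 9 (b): row=3 col=7 char='m'
After 10 (l): row=3 col=8 char='o'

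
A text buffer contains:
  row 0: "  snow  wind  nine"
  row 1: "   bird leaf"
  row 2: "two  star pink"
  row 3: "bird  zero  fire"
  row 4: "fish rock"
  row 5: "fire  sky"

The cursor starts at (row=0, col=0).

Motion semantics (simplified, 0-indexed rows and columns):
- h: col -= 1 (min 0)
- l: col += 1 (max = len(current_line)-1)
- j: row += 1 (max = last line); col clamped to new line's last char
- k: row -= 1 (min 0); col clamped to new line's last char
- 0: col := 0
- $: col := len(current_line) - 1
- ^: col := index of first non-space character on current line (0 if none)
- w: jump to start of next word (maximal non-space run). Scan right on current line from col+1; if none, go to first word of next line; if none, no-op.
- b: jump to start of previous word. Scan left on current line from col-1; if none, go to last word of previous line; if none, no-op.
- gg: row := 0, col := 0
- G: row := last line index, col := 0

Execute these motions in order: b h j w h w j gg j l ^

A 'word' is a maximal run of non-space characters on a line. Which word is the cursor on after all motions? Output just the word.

After 1 (b): row=0 col=0 char='_'
After 2 (h): row=0 col=0 char='_'
After 3 (j): row=1 col=0 char='_'
After 4 (w): row=1 col=3 char='b'
After 5 (h): row=1 col=2 char='_'
After 6 (w): row=1 col=3 char='b'
After 7 (j): row=2 col=3 char='_'
After 8 (gg): row=0 col=0 char='_'
After 9 (j): row=1 col=0 char='_'
After 10 (l): row=1 col=1 char='_'
After 11 (^): row=1 col=3 char='b'

Answer: bird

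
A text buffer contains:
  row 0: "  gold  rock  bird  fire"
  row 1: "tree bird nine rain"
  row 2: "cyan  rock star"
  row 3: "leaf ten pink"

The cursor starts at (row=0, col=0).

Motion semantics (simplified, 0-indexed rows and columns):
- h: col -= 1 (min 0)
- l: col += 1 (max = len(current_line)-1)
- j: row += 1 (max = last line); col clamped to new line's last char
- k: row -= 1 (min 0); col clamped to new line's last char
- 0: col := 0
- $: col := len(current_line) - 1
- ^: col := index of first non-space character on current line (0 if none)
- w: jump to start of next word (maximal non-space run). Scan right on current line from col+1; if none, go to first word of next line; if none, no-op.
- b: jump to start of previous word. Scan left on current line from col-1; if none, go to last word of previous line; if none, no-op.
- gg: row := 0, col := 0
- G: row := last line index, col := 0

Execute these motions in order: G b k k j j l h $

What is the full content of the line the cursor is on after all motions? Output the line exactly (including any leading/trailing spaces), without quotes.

After 1 (G): row=3 col=0 char='l'
After 2 (b): row=2 col=11 char='s'
After 3 (k): row=1 col=11 char='i'
After 4 (k): row=0 col=11 char='k'
After 5 (j): row=1 col=11 char='i'
After 6 (j): row=2 col=11 char='s'
After 7 (l): row=2 col=12 char='t'
After 8 (h): row=2 col=11 char='s'
After 9 ($): row=2 col=14 char='r'

Answer: cyan  rock star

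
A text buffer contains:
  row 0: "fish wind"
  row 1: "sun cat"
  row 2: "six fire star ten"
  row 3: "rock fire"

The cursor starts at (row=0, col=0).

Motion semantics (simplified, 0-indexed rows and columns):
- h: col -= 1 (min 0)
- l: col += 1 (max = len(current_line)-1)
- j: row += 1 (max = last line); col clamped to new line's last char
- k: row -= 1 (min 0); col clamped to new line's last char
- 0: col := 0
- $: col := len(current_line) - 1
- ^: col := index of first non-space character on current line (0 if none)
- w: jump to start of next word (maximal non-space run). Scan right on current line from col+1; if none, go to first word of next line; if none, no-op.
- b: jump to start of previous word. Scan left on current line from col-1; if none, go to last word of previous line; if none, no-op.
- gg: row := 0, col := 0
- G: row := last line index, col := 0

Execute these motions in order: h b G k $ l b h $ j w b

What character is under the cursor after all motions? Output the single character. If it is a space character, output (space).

Answer: f

Derivation:
After 1 (h): row=0 col=0 char='f'
After 2 (b): row=0 col=0 char='f'
After 3 (G): row=3 col=0 char='r'
After 4 (k): row=2 col=0 char='s'
After 5 ($): row=2 col=16 char='n'
After 6 (l): row=2 col=16 char='n'
After 7 (b): row=2 col=14 char='t'
After 8 (h): row=2 col=13 char='_'
After 9 ($): row=2 col=16 char='n'
After 10 (j): row=3 col=8 char='e'
After 11 (w): row=3 col=8 char='e'
After 12 (b): row=3 col=5 char='f'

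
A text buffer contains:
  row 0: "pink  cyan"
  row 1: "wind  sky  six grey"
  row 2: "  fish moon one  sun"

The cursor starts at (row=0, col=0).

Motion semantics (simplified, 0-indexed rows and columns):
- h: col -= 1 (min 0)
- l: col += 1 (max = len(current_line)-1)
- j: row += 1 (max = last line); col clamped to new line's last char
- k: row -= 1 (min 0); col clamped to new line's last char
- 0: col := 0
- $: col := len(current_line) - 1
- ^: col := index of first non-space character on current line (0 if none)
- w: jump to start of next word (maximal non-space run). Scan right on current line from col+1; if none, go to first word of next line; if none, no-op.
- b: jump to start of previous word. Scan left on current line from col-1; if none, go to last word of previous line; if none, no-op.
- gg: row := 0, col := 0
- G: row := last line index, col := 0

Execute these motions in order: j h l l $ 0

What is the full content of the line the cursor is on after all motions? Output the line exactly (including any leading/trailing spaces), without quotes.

After 1 (j): row=1 col=0 char='w'
After 2 (h): row=1 col=0 char='w'
After 3 (l): row=1 col=1 char='i'
After 4 (l): row=1 col=2 char='n'
After 5 ($): row=1 col=18 char='y'
After 6 (0): row=1 col=0 char='w'

Answer: wind  sky  six grey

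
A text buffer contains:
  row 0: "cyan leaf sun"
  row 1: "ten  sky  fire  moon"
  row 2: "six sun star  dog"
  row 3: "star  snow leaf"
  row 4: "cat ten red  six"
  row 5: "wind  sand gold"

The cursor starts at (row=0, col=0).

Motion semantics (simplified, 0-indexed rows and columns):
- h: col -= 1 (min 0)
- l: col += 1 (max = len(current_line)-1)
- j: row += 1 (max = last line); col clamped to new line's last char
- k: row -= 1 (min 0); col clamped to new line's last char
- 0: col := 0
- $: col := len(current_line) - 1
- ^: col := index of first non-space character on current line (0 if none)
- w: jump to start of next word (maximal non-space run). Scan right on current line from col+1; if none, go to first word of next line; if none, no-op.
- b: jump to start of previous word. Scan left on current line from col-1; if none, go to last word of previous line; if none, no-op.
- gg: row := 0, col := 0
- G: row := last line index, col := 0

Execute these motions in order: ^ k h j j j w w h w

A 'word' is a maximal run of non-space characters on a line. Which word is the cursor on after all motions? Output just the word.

After 1 (^): row=0 col=0 char='c'
After 2 (k): row=0 col=0 char='c'
After 3 (h): row=0 col=0 char='c'
After 4 (j): row=1 col=0 char='t'
After 5 (j): row=2 col=0 char='s'
After 6 (j): row=3 col=0 char='s'
After 7 (w): row=3 col=6 char='s'
After 8 (w): row=3 col=11 char='l'
After 9 (h): row=3 col=10 char='_'
After 10 (w): row=3 col=11 char='l'

Answer: leaf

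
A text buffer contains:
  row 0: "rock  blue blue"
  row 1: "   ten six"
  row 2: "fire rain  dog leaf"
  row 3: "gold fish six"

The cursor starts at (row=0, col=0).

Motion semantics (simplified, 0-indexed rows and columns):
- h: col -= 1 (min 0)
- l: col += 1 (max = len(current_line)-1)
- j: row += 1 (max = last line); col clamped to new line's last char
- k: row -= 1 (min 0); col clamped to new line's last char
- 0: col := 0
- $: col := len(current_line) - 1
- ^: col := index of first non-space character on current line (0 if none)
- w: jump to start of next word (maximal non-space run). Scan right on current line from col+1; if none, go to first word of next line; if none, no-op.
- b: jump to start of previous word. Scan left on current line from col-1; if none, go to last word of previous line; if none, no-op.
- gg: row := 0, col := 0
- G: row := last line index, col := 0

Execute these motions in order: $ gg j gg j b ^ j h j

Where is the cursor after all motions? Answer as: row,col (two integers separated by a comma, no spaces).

Answer: 2,0

Derivation:
After 1 ($): row=0 col=14 char='e'
After 2 (gg): row=0 col=0 char='r'
After 3 (j): row=1 col=0 char='_'
After 4 (gg): row=0 col=0 char='r'
After 5 (j): row=1 col=0 char='_'
After 6 (b): row=0 col=11 char='b'
After 7 (^): row=0 col=0 char='r'
After 8 (j): row=1 col=0 char='_'
After 9 (h): row=1 col=0 char='_'
After 10 (j): row=2 col=0 char='f'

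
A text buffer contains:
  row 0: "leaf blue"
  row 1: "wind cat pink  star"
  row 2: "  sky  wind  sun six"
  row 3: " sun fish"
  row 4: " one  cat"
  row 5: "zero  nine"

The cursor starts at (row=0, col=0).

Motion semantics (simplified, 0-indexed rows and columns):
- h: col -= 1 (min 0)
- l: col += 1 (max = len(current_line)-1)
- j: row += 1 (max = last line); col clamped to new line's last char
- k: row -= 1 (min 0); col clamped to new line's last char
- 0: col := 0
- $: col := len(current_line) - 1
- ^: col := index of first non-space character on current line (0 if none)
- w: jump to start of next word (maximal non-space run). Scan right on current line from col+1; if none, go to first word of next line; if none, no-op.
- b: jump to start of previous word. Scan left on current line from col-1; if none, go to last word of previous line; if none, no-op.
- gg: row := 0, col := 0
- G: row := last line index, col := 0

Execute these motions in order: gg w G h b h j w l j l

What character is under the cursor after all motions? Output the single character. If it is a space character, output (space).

After 1 (gg): row=0 col=0 char='l'
After 2 (w): row=0 col=5 char='b'
After 3 (G): row=5 col=0 char='z'
After 4 (h): row=5 col=0 char='z'
After 5 (b): row=4 col=6 char='c'
After 6 (h): row=4 col=5 char='_'
After 7 (j): row=5 col=5 char='_'
After 8 (w): row=5 col=6 char='n'
After 9 (l): row=5 col=7 char='i'
After 10 (j): row=5 col=7 char='i'
After 11 (l): row=5 col=8 char='n'

Answer: n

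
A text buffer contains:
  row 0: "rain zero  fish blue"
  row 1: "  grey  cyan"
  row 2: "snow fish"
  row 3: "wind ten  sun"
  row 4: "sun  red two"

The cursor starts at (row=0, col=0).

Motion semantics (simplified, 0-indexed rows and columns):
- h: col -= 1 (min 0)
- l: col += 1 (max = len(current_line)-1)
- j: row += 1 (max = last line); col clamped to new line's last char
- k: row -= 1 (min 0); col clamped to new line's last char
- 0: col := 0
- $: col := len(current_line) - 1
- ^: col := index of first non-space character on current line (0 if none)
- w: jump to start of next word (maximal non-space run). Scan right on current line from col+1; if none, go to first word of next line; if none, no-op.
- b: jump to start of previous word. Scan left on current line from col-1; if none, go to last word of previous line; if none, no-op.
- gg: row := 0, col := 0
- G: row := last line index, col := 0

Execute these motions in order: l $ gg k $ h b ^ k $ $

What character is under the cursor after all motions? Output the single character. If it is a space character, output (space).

After 1 (l): row=0 col=1 char='a'
After 2 ($): row=0 col=19 char='e'
After 3 (gg): row=0 col=0 char='r'
After 4 (k): row=0 col=0 char='r'
After 5 ($): row=0 col=19 char='e'
After 6 (h): row=0 col=18 char='u'
After 7 (b): row=0 col=16 char='b'
After 8 (^): row=0 col=0 char='r'
After 9 (k): row=0 col=0 char='r'
After 10 ($): row=0 col=19 char='e'
After 11 ($): row=0 col=19 char='e'

Answer: e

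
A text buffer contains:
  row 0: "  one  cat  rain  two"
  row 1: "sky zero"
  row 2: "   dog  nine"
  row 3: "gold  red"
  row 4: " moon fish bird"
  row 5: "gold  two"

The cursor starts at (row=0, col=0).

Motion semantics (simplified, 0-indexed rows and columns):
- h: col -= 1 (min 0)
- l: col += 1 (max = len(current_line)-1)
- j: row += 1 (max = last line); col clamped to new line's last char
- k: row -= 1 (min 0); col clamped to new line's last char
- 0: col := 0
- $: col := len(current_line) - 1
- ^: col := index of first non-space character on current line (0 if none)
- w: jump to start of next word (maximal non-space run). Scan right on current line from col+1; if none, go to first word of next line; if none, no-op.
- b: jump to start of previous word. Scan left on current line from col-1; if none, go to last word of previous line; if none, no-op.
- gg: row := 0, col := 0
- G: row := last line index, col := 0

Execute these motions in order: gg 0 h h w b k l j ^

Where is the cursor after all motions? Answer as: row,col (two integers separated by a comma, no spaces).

Answer: 1,0

Derivation:
After 1 (gg): row=0 col=0 char='_'
After 2 (0): row=0 col=0 char='_'
After 3 (h): row=0 col=0 char='_'
After 4 (h): row=0 col=0 char='_'
After 5 (w): row=0 col=2 char='o'
After 6 (b): row=0 col=2 char='o'
After 7 (k): row=0 col=2 char='o'
After 8 (l): row=0 col=3 char='n'
After 9 (j): row=1 col=3 char='_'
After 10 (^): row=1 col=0 char='s'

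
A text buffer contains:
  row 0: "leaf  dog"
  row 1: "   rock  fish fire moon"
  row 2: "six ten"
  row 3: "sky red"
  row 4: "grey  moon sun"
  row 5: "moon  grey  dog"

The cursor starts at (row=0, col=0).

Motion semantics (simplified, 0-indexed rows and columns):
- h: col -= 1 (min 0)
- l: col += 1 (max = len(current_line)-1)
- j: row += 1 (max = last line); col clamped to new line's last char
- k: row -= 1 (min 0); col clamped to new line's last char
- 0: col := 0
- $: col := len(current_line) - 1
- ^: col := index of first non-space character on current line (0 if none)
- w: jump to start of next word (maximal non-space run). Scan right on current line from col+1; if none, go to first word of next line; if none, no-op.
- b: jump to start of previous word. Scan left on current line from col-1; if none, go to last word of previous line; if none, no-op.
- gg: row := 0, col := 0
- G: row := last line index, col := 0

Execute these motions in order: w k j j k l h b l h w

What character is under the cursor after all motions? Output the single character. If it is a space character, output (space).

Answer: f

Derivation:
After 1 (w): row=0 col=6 char='d'
After 2 (k): row=0 col=6 char='d'
After 3 (j): row=1 col=6 char='k'
After 4 (j): row=2 col=6 char='n'
After 5 (k): row=1 col=6 char='k'
After 6 (l): row=1 col=7 char='_'
After 7 (h): row=1 col=6 char='k'
After 8 (b): row=1 col=3 char='r'
After 9 (l): row=1 col=4 char='o'
After 10 (h): row=1 col=3 char='r'
After 11 (w): row=1 col=9 char='f'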